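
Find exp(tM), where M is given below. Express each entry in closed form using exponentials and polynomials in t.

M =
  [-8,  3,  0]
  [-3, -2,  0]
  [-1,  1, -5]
e^{tM} =
  [-3*t*exp(-5*t) + exp(-5*t), 3*t*exp(-5*t), 0]
  [-3*t*exp(-5*t), 3*t*exp(-5*t) + exp(-5*t), 0]
  [-t*exp(-5*t), t*exp(-5*t), exp(-5*t)]

Strategy: write M = P · J · P⁻¹ where J is a Jordan canonical form, so e^{tM} = P · e^{tJ} · P⁻¹, and e^{tJ} can be computed block-by-block.

M has Jordan form
J =
  [-5,  1,  0]
  [ 0, -5,  0]
  [ 0,  0, -5]
(up to reordering of blocks).

Per-block formulas:
  For a 1×1 block at λ = -5: exp(t · [-5]) = [e^(-5t)].
  For a 2×2 Jordan block J_2(-5): exp(t · J_2(-5)) = e^(-5t)·(I + t·N), where N is the 2×2 nilpotent shift.

After assembling e^{tJ} and conjugating by P, we get:

e^{tM} =
  [-3*t*exp(-5*t) + exp(-5*t), 3*t*exp(-5*t), 0]
  [-3*t*exp(-5*t), 3*t*exp(-5*t) + exp(-5*t), 0]
  [-t*exp(-5*t), t*exp(-5*t), exp(-5*t)]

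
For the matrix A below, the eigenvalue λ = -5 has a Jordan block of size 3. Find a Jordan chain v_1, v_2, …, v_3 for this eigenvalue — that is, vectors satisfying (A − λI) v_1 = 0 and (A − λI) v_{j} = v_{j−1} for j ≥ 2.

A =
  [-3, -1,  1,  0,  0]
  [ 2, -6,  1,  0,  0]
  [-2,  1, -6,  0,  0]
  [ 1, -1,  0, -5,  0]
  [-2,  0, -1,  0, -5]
A Jordan chain for λ = -5 of length 3:
v_1 = (0, 0, 0, 0, -2)ᵀ
v_2 = (2, 2, -2, 1, -2)ᵀ
v_3 = (1, 0, 0, 0, 0)ᵀ

Let N = A − (-5)·I. We want v_3 with N^3 v_3 = 0 but N^2 v_3 ≠ 0; then v_{j-1} := N · v_j for j = 3, …, 2.

Pick v_3 = (1, 0, 0, 0, 0)ᵀ.
Then v_2 = N · v_3 = (2, 2, -2, 1, -2)ᵀ.
Then v_1 = N · v_2 = (0, 0, 0, 0, -2)ᵀ.

Sanity check: (A − (-5)·I) v_1 = (0, 0, 0, 0, 0)ᵀ = 0. ✓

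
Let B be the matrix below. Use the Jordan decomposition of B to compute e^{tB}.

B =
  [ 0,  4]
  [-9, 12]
e^{tB} =
  [-6*t*exp(6*t) + exp(6*t), 4*t*exp(6*t)]
  [-9*t*exp(6*t), 6*t*exp(6*t) + exp(6*t)]

Strategy: write B = P · J · P⁻¹ where J is a Jordan canonical form, so e^{tB} = P · e^{tJ} · P⁻¹, and e^{tJ} can be computed block-by-block.

B has Jordan form
J =
  [6, 1]
  [0, 6]
(up to reordering of blocks).

Per-block formulas:
  For a 2×2 Jordan block J_2(6): exp(t · J_2(6)) = e^(6t)·(I + t·N), where N is the 2×2 nilpotent shift.

After assembling e^{tJ} and conjugating by P, we get:

e^{tB} =
  [-6*t*exp(6*t) + exp(6*t), 4*t*exp(6*t)]
  [-9*t*exp(6*t), 6*t*exp(6*t) + exp(6*t)]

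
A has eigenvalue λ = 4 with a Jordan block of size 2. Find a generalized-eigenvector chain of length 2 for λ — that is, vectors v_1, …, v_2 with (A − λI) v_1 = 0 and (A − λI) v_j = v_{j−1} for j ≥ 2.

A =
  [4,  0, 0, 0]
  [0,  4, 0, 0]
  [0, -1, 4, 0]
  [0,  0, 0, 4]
A Jordan chain for λ = 4 of length 2:
v_1 = (0, 0, -1, 0)ᵀ
v_2 = (0, 1, 0, 0)ᵀ

Let N = A − (4)·I. We want v_2 with N^2 v_2 = 0 but N^1 v_2 ≠ 0; then v_{j-1} := N · v_j for j = 2, …, 2.

Pick v_2 = (0, 1, 0, 0)ᵀ.
Then v_1 = N · v_2 = (0, 0, -1, 0)ᵀ.

Sanity check: (A − (4)·I) v_1 = (0, 0, 0, 0)ᵀ = 0. ✓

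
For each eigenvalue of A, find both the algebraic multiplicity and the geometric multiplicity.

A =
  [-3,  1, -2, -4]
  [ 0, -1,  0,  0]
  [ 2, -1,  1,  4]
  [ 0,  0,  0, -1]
λ = -1: alg = 4, geom = 3

Step 1 — factor the characteristic polynomial to read off the algebraic multiplicities:
  χ_A(x) = (x + 1)^4

Step 2 — compute geometric multiplicities via the rank-nullity identity g(λ) = n − rank(A − λI):
  rank(A − (-1)·I) = 1, so dim ker(A − (-1)·I) = n − 1 = 3

Summary:
  λ = -1: algebraic multiplicity = 4, geometric multiplicity = 3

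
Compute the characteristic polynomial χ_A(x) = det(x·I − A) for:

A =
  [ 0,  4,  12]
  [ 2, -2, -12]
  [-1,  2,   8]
x^3 - 6*x^2 + 12*x - 8

Expanding det(x·I − A) (e.g. by cofactor expansion or by noting that A is similar to its Jordan form J, which has the same characteristic polynomial as A) gives
  χ_A(x) = x^3 - 6*x^2 + 12*x - 8
which factors as (x - 2)^3. The eigenvalues (with algebraic multiplicities) are λ = 2 with multiplicity 3.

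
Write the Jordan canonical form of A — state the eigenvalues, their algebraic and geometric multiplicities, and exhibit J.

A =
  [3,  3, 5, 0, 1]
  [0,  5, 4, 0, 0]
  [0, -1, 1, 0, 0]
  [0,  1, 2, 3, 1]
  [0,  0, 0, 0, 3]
J_3(3) ⊕ J_2(3)

The characteristic polynomial is
  det(x·I − A) = x^5 - 15*x^4 + 90*x^3 - 270*x^2 + 405*x - 243 = (x - 3)^5

Eigenvalues and multiplicities (the geometric multiplicity of λ is n − rank(A − λI), which equals the number of Jordan blocks for λ):
  λ = 3: algebraic multiplicity = 5, geometric multiplicity = 2

Determining the block sizes for each eigenvalue:
  λ = 3: with am = 5 and gm = 2, the partition is not yet determined (e.g. several partitions of 5 into 2 parts exist). Let N = A − (3)·I. Computing rank(N^1) = 3, rank(N^2) = 1, rank(N^3) = 0; the number of blocks of size ≥ j is rank(N^{j−1}) − rank(N^j), giving [2, 2, 1]. So we have 1 block(s) of size 3, 1 block(s) of size 2 → block sizes [3, 2]

Assembling the blocks gives a Jordan form
J =
  [3, 1, 0, 0, 0]
  [0, 3, 1, 0, 0]
  [0, 0, 3, 0, 0]
  [0, 0, 0, 3, 1]
  [0, 0, 0, 0, 3]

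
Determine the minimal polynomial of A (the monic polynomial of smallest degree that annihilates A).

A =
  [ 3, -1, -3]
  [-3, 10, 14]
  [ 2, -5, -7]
x^3 - 6*x^2 + 12*x - 8

The characteristic polynomial is χ_A(x) = (x - 2)^3, so the eigenvalues are known. The minimal polynomial is
  m_A(x) = Π_λ (x − λ)^{k_λ}
where k_λ is the size of the *largest* Jordan block for λ (equivalently, the smallest k with (A − λI)^k v = 0 for every generalised eigenvector v of λ).

  λ = 2: largest Jordan block has size 3, contributing (x − 2)^3

So m_A(x) = (x - 2)^3 = x^3 - 6*x^2 + 12*x - 8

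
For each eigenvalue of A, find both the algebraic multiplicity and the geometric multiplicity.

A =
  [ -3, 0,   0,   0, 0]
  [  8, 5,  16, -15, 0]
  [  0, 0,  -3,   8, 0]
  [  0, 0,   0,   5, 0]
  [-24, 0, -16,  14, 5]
λ = -3: alg = 2, geom = 2; λ = 5: alg = 3, geom = 2

Step 1 — factor the characteristic polynomial to read off the algebraic multiplicities:
  χ_A(x) = (x - 5)^3*(x + 3)^2

Step 2 — compute geometric multiplicities via the rank-nullity identity g(λ) = n − rank(A − λI):
  rank(A − (-3)·I) = 3, so dim ker(A − (-3)·I) = n − 3 = 2
  rank(A − (5)·I) = 3, so dim ker(A − (5)·I) = n − 3 = 2

Summary:
  λ = -3: algebraic multiplicity = 2, geometric multiplicity = 2
  λ = 5: algebraic multiplicity = 3, geometric multiplicity = 2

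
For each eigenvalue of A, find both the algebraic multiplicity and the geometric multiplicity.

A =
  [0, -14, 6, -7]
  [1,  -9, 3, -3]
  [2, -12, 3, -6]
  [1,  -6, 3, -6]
λ = -3: alg = 4, geom = 2

Step 1 — factor the characteristic polynomial to read off the algebraic multiplicities:
  χ_A(x) = (x + 3)^4

Step 2 — compute geometric multiplicities via the rank-nullity identity g(λ) = n − rank(A − λI):
  rank(A − (-3)·I) = 2, so dim ker(A − (-3)·I) = n − 2 = 2

Summary:
  λ = -3: algebraic multiplicity = 4, geometric multiplicity = 2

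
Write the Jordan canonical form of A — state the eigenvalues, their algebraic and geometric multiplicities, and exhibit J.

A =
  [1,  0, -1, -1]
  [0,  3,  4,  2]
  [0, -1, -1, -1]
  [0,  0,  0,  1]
J_3(1) ⊕ J_1(1)

The characteristic polynomial is
  det(x·I − A) = x^4 - 4*x^3 + 6*x^2 - 4*x + 1 = (x - 1)^4

Eigenvalues and multiplicities (the geometric multiplicity of λ is n − rank(A − λI), which equals the number of Jordan blocks for λ):
  λ = 1: algebraic multiplicity = 4, geometric multiplicity = 2

Determining the block sizes for each eigenvalue:
  λ = 1: with am = 4 and gm = 2, the partition is not yet determined (e.g. several partitions of 4 into 2 parts exist). Let N = A − (1)·I. Computing rank(N^1) = 2, rank(N^2) = 1, rank(N^3) = 0; the number of blocks of size ≥ j is rank(N^{j−1}) − rank(N^j), giving [2, 1, 1]. So we have 1 block(s) of size 3, 1 block(s) of size 1 → block sizes [3, 1]

Assembling the blocks gives a Jordan form
J =
  [1, 1, 0, 0]
  [0, 1, 1, 0]
  [0, 0, 1, 0]
  [0, 0, 0, 1]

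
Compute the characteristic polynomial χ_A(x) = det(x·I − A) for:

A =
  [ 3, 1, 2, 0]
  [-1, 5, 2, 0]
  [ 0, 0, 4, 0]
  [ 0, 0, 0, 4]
x^4 - 16*x^3 + 96*x^2 - 256*x + 256

Expanding det(x·I − A) (e.g. by cofactor expansion or by noting that A is similar to its Jordan form J, which has the same characteristic polynomial as A) gives
  χ_A(x) = x^4 - 16*x^3 + 96*x^2 - 256*x + 256
which factors as (x - 4)^4. The eigenvalues (with algebraic multiplicities) are λ = 4 with multiplicity 4.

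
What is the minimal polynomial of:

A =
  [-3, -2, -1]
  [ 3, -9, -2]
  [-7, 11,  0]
x^3 + 12*x^2 + 48*x + 64

The characteristic polynomial is χ_A(x) = (x + 4)^3, so the eigenvalues are known. The minimal polynomial is
  m_A(x) = Π_λ (x − λ)^{k_λ}
where k_λ is the size of the *largest* Jordan block for λ (equivalently, the smallest k with (A − λI)^k v = 0 for every generalised eigenvector v of λ).

  λ = -4: largest Jordan block has size 3, contributing (x + 4)^3

So m_A(x) = (x + 4)^3 = x^3 + 12*x^2 + 48*x + 64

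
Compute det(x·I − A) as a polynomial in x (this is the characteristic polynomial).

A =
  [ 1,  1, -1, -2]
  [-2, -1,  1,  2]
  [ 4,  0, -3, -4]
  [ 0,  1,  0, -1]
x^4 + 4*x^3 + 6*x^2 + 4*x + 1

Expanding det(x·I − A) (e.g. by cofactor expansion or by noting that A is similar to its Jordan form J, which has the same characteristic polynomial as A) gives
  χ_A(x) = x^4 + 4*x^3 + 6*x^2 + 4*x + 1
which factors as (x + 1)^4. The eigenvalues (with algebraic multiplicities) are λ = -1 with multiplicity 4.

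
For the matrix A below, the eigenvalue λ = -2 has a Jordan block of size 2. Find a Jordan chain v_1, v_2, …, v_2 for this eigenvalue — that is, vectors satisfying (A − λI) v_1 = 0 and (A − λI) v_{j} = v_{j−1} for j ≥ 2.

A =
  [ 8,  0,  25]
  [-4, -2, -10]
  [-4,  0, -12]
A Jordan chain for λ = -2 of length 2:
v_1 = (10, -4, -4)ᵀ
v_2 = (1, 0, 0)ᵀ

Let N = A − (-2)·I. We want v_2 with N^2 v_2 = 0 but N^1 v_2 ≠ 0; then v_{j-1} := N · v_j for j = 2, …, 2.

Pick v_2 = (1, 0, 0)ᵀ.
Then v_1 = N · v_2 = (10, -4, -4)ᵀ.

Sanity check: (A − (-2)·I) v_1 = (0, 0, 0)ᵀ = 0. ✓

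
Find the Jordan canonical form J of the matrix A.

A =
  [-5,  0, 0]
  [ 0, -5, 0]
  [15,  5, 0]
J_1(-5) ⊕ J_1(-5) ⊕ J_1(0)

The characteristic polynomial is
  det(x·I − A) = x^3 + 10*x^2 + 25*x = x*(x + 5)^2

Eigenvalues and multiplicities (the geometric multiplicity of λ is n − rank(A − λI), which equals the number of Jordan blocks for λ):
  λ = -5: algebraic multiplicity = 2, geometric multiplicity = 2
  λ = 0: algebraic multiplicity = 1, geometric multiplicity = 1

Determining the block sizes for each eigenvalue:
  λ = -5: gm = am = 2, so every block has size 1 → block sizes [1, 1]
  λ = 0: one block (gm = 1), so the single block has size am = 1 → block sizes [1]

Assembling the blocks gives a Jordan form
J =
  [-5,  0, 0]
  [ 0, -5, 0]
  [ 0,  0, 0]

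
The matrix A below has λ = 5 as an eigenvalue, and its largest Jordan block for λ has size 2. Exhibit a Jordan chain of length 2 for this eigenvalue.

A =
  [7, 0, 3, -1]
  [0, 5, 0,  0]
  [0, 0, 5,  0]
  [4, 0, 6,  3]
A Jordan chain for λ = 5 of length 2:
v_1 = (2, 0, 0, 4)ᵀ
v_2 = (1, 0, 0, 0)ᵀ

Let N = A − (5)·I. We want v_2 with N^2 v_2 = 0 but N^1 v_2 ≠ 0; then v_{j-1} := N · v_j for j = 2, …, 2.

Pick v_2 = (1, 0, 0, 0)ᵀ.
Then v_1 = N · v_2 = (2, 0, 0, 4)ᵀ.

Sanity check: (A − (5)·I) v_1 = (0, 0, 0, 0)ᵀ = 0. ✓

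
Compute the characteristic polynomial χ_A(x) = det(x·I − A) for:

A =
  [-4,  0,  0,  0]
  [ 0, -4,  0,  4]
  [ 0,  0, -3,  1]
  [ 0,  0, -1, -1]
x^4 + 12*x^3 + 52*x^2 + 96*x + 64

Expanding det(x·I − A) (e.g. by cofactor expansion or by noting that A is similar to its Jordan form J, which has the same characteristic polynomial as A) gives
  χ_A(x) = x^4 + 12*x^3 + 52*x^2 + 96*x + 64
which factors as (x + 2)^2*(x + 4)^2. The eigenvalues (with algebraic multiplicities) are λ = -4 with multiplicity 2, λ = -2 with multiplicity 2.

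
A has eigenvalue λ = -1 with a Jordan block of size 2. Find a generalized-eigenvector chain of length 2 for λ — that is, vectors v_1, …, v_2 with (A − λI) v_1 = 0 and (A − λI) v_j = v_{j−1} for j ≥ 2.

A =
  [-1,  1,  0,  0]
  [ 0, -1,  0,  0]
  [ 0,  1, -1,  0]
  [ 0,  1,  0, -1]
A Jordan chain for λ = -1 of length 2:
v_1 = (1, 0, 1, 1)ᵀ
v_2 = (0, 1, 0, 0)ᵀ

Let N = A − (-1)·I. We want v_2 with N^2 v_2 = 0 but N^1 v_2 ≠ 0; then v_{j-1} := N · v_j for j = 2, …, 2.

Pick v_2 = (0, 1, 0, 0)ᵀ.
Then v_1 = N · v_2 = (1, 0, 1, 1)ᵀ.

Sanity check: (A − (-1)·I) v_1 = (0, 0, 0, 0)ᵀ = 0. ✓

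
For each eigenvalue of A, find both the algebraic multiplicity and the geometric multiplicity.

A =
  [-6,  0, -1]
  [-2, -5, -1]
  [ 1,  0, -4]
λ = -5: alg = 3, geom = 1

Step 1 — factor the characteristic polynomial to read off the algebraic multiplicities:
  χ_A(x) = (x + 5)^3

Step 2 — compute geometric multiplicities via the rank-nullity identity g(λ) = n − rank(A − λI):
  rank(A − (-5)·I) = 2, so dim ker(A − (-5)·I) = n − 2 = 1

Summary:
  λ = -5: algebraic multiplicity = 3, geometric multiplicity = 1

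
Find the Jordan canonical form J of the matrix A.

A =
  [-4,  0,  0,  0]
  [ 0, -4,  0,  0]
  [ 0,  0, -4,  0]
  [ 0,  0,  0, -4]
J_1(-4) ⊕ J_1(-4) ⊕ J_1(-4) ⊕ J_1(-4)

The characteristic polynomial is
  det(x·I − A) = x^4 + 16*x^3 + 96*x^2 + 256*x + 256 = (x + 4)^4

Eigenvalues and multiplicities (the geometric multiplicity of λ is n − rank(A − λI), which equals the number of Jordan blocks for λ):
  λ = -4: algebraic multiplicity = 4, geometric multiplicity = 4

Determining the block sizes for each eigenvalue:
  λ = -4: gm = am = 4, so every block has size 1 → block sizes [1, 1, 1, 1]

Assembling the blocks gives a Jordan form
J =
  [-4,  0,  0,  0]
  [ 0, -4,  0,  0]
  [ 0,  0, -4,  0]
  [ 0,  0,  0, -4]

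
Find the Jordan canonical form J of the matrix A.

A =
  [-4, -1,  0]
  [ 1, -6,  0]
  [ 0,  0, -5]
J_2(-5) ⊕ J_1(-5)

The characteristic polynomial is
  det(x·I − A) = x^3 + 15*x^2 + 75*x + 125 = (x + 5)^3

Eigenvalues and multiplicities (the geometric multiplicity of λ is n − rank(A − λI), which equals the number of Jordan blocks for λ):
  λ = -5: algebraic multiplicity = 3, geometric multiplicity = 2

Determining the block sizes for each eigenvalue:
  λ = -5: 2 blocks summing to 3 forces exactly one block of size 2 and the rest size 1 → block sizes [2, 1]

Assembling the blocks gives a Jordan form
J =
  [-5,  1,  0]
  [ 0, -5,  0]
  [ 0,  0, -5]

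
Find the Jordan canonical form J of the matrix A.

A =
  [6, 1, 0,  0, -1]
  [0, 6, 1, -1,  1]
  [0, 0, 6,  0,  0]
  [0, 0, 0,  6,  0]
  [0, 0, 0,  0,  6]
J_3(6) ⊕ J_1(6) ⊕ J_1(6)

The characteristic polynomial is
  det(x·I − A) = x^5 - 30*x^4 + 360*x^3 - 2160*x^2 + 6480*x - 7776 = (x - 6)^5

Eigenvalues and multiplicities (the geometric multiplicity of λ is n − rank(A − λI), which equals the number of Jordan blocks for λ):
  λ = 6: algebraic multiplicity = 5, geometric multiplicity = 3

Determining the block sizes for each eigenvalue:
  λ = 6: with am = 5 and gm = 3, the partition is not yet determined (e.g. several partitions of 5 into 3 parts exist). Let N = A − (6)·I. Computing rank(N^1) = 2, rank(N^2) = 1, rank(N^3) = 0; the number of blocks of size ≥ j is rank(N^{j−1}) − rank(N^j), giving [3, 1, 1]. So we have 1 block(s) of size 3, 2 block(s) of size 1 → block sizes [3, 1, 1]

Assembling the blocks gives a Jordan form
J =
  [6, 1, 0, 0, 0]
  [0, 6, 1, 0, 0]
  [0, 0, 6, 0, 0]
  [0, 0, 0, 6, 0]
  [0, 0, 0, 0, 6]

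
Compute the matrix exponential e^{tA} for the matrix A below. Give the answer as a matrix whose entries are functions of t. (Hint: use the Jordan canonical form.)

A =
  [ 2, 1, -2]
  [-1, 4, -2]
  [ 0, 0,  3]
e^{tA} =
  [-t*exp(3*t) + exp(3*t), t*exp(3*t), -2*t*exp(3*t)]
  [-t*exp(3*t), t*exp(3*t) + exp(3*t), -2*t*exp(3*t)]
  [0, 0, exp(3*t)]

Strategy: write A = P · J · P⁻¹ where J is a Jordan canonical form, so e^{tA} = P · e^{tJ} · P⁻¹, and e^{tJ} can be computed block-by-block.

A has Jordan form
J =
  [3, 1, 0]
  [0, 3, 0]
  [0, 0, 3]
(up to reordering of blocks).

Per-block formulas:
  For a 1×1 block at λ = 3: exp(t · [3]) = [e^(3t)].
  For a 2×2 Jordan block J_2(3): exp(t · J_2(3)) = e^(3t)·(I + t·N), where N is the 2×2 nilpotent shift.

After assembling e^{tJ} and conjugating by P, we get:

e^{tA} =
  [-t*exp(3*t) + exp(3*t), t*exp(3*t), -2*t*exp(3*t)]
  [-t*exp(3*t), t*exp(3*t) + exp(3*t), -2*t*exp(3*t)]
  [0, 0, exp(3*t)]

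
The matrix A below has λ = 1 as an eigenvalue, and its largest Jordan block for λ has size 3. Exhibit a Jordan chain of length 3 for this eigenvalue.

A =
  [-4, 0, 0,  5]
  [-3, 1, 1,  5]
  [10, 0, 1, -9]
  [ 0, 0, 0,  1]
A Jordan chain for λ = 1 of length 3:
v_1 = (0, 1, 0, 0)ᵀ
v_2 = (0, 2, 1, 0)ᵀ
v_3 = (1, 0, 0, 1)ᵀ

Let N = A − (1)·I. We want v_3 with N^3 v_3 = 0 but N^2 v_3 ≠ 0; then v_{j-1} := N · v_j for j = 3, …, 2.

Pick v_3 = (1, 0, 0, 1)ᵀ.
Then v_2 = N · v_3 = (0, 2, 1, 0)ᵀ.
Then v_1 = N · v_2 = (0, 1, 0, 0)ᵀ.

Sanity check: (A − (1)·I) v_1 = (0, 0, 0, 0)ᵀ = 0. ✓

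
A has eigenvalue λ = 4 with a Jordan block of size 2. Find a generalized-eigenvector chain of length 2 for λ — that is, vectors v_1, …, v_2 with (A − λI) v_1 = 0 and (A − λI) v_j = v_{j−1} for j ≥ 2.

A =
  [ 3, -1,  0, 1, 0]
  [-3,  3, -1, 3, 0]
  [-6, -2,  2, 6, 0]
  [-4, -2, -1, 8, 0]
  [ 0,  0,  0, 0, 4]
A Jordan chain for λ = 4 of length 2:
v_1 = (-1, -3, -6, -4, 0)ᵀ
v_2 = (1, 0, 0, 0, 0)ᵀ

Let N = A − (4)·I. We want v_2 with N^2 v_2 = 0 but N^1 v_2 ≠ 0; then v_{j-1} := N · v_j for j = 2, …, 2.

Pick v_2 = (1, 0, 0, 0, 0)ᵀ.
Then v_1 = N · v_2 = (-1, -3, -6, -4, 0)ᵀ.

Sanity check: (A − (4)·I) v_1 = (0, 0, 0, 0, 0)ᵀ = 0. ✓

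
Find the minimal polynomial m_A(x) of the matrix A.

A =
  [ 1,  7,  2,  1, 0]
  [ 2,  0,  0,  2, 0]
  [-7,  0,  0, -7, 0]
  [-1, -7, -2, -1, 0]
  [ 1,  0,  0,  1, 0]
x^2

The characteristic polynomial is χ_A(x) = x^5, so the eigenvalues are known. The minimal polynomial is
  m_A(x) = Π_λ (x − λ)^{k_λ}
where k_λ is the size of the *largest* Jordan block for λ (equivalently, the smallest k with (A − λI)^k v = 0 for every generalised eigenvector v of λ).

  λ = 0: largest Jordan block has size 2, contributing (x − 0)^2

So m_A(x) = x^2 = x^2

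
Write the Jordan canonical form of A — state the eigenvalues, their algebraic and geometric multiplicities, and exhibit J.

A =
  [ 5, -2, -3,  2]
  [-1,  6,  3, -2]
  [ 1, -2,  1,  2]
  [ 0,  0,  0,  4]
J_2(4) ⊕ J_1(4) ⊕ J_1(4)

The characteristic polynomial is
  det(x·I − A) = x^4 - 16*x^3 + 96*x^2 - 256*x + 256 = (x - 4)^4

Eigenvalues and multiplicities (the geometric multiplicity of λ is n − rank(A − λI), which equals the number of Jordan blocks for λ):
  λ = 4: algebraic multiplicity = 4, geometric multiplicity = 3

Determining the block sizes for each eigenvalue:
  λ = 4: 3 blocks summing to 4 forces exactly one block of size 2 and the rest size 1 → block sizes [2, 1, 1]

Assembling the blocks gives a Jordan form
J =
  [4, 1, 0, 0]
  [0, 4, 0, 0]
  [0, 0, 4, 0]
  [0, 0, 0, 4]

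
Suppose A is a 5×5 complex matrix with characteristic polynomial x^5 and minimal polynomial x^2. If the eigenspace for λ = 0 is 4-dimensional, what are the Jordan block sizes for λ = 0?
Block sizes for λ = 0: [2, 1, 1, 1]

Step 1 — from the characteristic polynomial, algebraic multiplicity of λ = 0 is 5. From dim ker(A − (0)·I) = 4, there are exactly 4 Jordan blocks for λ = 0.
Step 2 — from the minimal polynomial, the factor (x − 0)^2 tells us the largest block for λ = 0 has size 2.
Step 3 — with total size 5, 4 blocks, and largest block 2, the block sizes (in nonincreasing order) are [2, 1, 1, 1].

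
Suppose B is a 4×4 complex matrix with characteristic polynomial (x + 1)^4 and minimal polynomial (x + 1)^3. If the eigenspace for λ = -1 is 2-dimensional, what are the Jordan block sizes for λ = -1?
Block sizes for λ = -1: [3, 1]

Step 1 — from the characteristic polynomial, algebraic multiplicity of λ = -1 is 4. From dim ker(B − (-1)·I) = 2, there are exactly 2 Jordan blocks for λ = -1.
Step 2 — from the minimal polynomial, the factor (x + 1)^3 tells us the largest block for λ = -1 has size 3.
Step 3 — with total size 4, 2 blocks, and largest block 3, the block sizes (in nonincreasing order) are [3, 1].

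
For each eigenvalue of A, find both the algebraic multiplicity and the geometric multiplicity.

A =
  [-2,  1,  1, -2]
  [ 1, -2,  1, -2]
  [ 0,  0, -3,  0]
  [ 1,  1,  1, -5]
λ = -3: alg = 4, geom = 3

Step 1 — factor the characteristic polynomial to read off the algebraic multiplicities:
  χ_A(x) = (x + 3)^4

Step 2 — compute geometric multiplicities via the rank-nullity identity g(λ) = n − rank(A − λI):
  rank(A − (-3)·I) = 1, so dim ker(A − (-3)·I) = n − 1 = 3

Summary:
  λ = -3: algebraic multiplicity = 4, geometric multiplicity = 3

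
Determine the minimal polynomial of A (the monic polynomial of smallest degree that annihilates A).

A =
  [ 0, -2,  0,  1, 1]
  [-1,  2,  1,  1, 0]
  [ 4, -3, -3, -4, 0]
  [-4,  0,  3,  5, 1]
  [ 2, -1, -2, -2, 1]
x^3 - 3*x^2 + 3*x - 1

The characteristic polynomial is χ_A(x) = (x - 1)^5, so the eigenvalues are known. The minimal polynomial is
  m_A(x) = Π_λ (x − λ)^{k_λ}
where k_λ is the size of the *largest* Jordan block for λ (equivalently, the smallest k with (A − λI)^k v = 0 for every generalised eigenvector v of λ).

  λ = 1: largest Jordan block has size 3, contributing (x − 1)^3

So m_A(x) = (x - 1)^3 = x^3 - 3*x^2 + 3*x - 1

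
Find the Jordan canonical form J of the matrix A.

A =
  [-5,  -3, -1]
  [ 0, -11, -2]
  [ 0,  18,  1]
J_2(-5) ⊕ J_1(-5)

The characteristic polynomial is
  det(x·I − A) = x^3 + 15*x^2 + 75*x + 125 = (x + 5)^3

Eigenvalues and multiplicities (the geometric multiplicity of λ is n − rank(A − λI), which equals the number of Jordan blocks for λ):
  λ = -5: algebraic multiplicity = 3, geometric multiplicity = 2

Determining the block sizes for each eigenvalue:
  λ = -5: 2 blocks summing to 3 forces exactly one block of size 2 and the rest size 1 → block sizes [2, 1]

Assembling the blocks gives a Jordan form
J =
  [-5,  1,  0]
  [ 0, -5,  0]
  [ 0,  0, -5]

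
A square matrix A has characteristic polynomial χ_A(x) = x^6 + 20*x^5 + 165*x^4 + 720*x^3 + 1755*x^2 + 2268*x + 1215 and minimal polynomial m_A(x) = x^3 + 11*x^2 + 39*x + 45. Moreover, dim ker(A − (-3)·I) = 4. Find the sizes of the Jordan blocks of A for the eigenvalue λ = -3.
Block sizes for λ = -3: [2, 1, 1, 1]

Step 1 — from the characteristic polynomial, algebraic multiplicity of λ = -3 is 5. From dim ker(A − (-3)·I) = 4, there are exactly 4 Jordan blocks for λ = -3.
Step 2 — from the minimal polynomial, the factor (x + 3)^2 tells us the largest block for λ = -3 has size 2.
Step 3 — with total size 5, 4 blocks, and largest block 2, the block sizes (in nonincreasing order) are [2, 1, 1, 1].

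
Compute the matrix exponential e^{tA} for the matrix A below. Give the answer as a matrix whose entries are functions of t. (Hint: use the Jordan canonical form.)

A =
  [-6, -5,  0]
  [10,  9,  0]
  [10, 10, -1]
e^{tA} =
  [-exp(4*t) + 2*exp(-t), -exp(4*t) + exp(-t), 0]
  [2*exp(4*t) - 2*exp(-t), 2*exp(4*t) - exp(-t), 0]
  [2*exp(4*t) - 2*exp(-t), 2*exp(4*t) - 2*exp(-t), exp(-t)]

Strategy: write A = P · J · P⁻¹ where J is a Jordan canonical form, so e^{tA} = P · e^{tJ} · P⁻¹, and e^{tJ} can be computed block-by-block.

A has Jordan form
J =
  [-1,  0, 0]
  [ 0, -1, 0]
  [ 0,  0, 4]
(up to reordering of blocks).

Per-block formulas:
  For a 1×1 block at λ = -1: exp(t · [-1]) = [e^(-1t)].
  For a 1×1 block at λ = 4: exp(t · [4]) = [e^(4t)].

After assembling e^{tJ} and conjugating by P, we get:

e^{tA} =
  [-exp(4*t) + 2*exp(-t), -exp(4*t) + exp(-t), 0]
  [2*exp(4*t) - 2*exp(-t), 2*exp(4*t) - exp(-t), 0]
  [2*exp(4*t) - 2*exp(-t), 2*exp(4*t) - 2*exp(-t), exp(-t)]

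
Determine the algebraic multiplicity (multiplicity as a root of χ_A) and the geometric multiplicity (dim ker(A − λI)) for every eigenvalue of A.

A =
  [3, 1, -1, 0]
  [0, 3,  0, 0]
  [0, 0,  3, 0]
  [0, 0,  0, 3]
λ = 3: alg = 4, geom = 3

Step 1 — factor the characteristic polynomial to read off the algebraic multiplicities:
  χ_A(x) = (x - 3)^4

Step 2 — compute geometric multiplicities via the rank-nullity identity g(λ) = n − rank(A − λI):
  rank(A − (3)·I) = 1, so dim ker(A − (3)·I) = n − 1 = 3

Summary:
  λ = 3: algebraic multiplicity = 4, geometric multiplicity = 3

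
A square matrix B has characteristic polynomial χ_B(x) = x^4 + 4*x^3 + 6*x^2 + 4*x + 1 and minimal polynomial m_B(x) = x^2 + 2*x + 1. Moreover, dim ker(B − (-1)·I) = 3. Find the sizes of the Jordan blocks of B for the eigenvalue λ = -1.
Block sizes for λ = -1: [2, 1, 1]

Step 1 — from the characteristic polynomial, algebraic multiplicity of λ = -1 is 4. From dim ker(B − (-1)·I) = 3, there are exactly 3 Jordan blocks for λ = -1.
Step 2 — from the minimal polynomial, the factor (x + 1)^2 tells us the largest block for λ = -1 has size 2.
Step 3 — with total size 4, 3 blocks, and largest block 2, the block sizes (in nonincreasing order) are [2, 1, 1].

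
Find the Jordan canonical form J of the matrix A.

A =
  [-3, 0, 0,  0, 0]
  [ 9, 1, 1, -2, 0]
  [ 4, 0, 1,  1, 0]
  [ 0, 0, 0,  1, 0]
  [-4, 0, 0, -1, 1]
J_1(-3) ⊕ J_3(1) ⊕ J_1(1)

The characteristic polynomial is
  det(x·I − A) = x^5 - x^4 - 6*x^3 + 14*x^2 - 11*x + 3 = (x - 1)^4*(x + 3)

Eigenvalues and multiplicities (the geometric multiplicity of λ is n − rank(A − λI), which equals the number of Jordan blocks for λ):
  λ = -3: algebraic multiplicity = 1, geometric multiplicity = 1
  λ = 1: algebraic multiplicity = 4, geometric multiplicity = 2

Determining the block sizes for each eigenvalue:
  λ = -3: one block (gm = 1), so the single block has size am = 1 → block sizes [1]
  λ = 1: with am = 4 and gm = 2, the partition is not yet determined (e.g. several partitions of 4 into 2 parts exist). Let N = A − (1)·I. Computing rank(N^1) = 3, rank(N^2) = 2, rank(N^3) = 1; the number of blocks of size ≥ j is rank(N^{j−1}) − rank(N^j), giving [2, 1, 1]. So we have 1 block(s) of size 3, 1 block(s) of size 1 → block sizes [3, 1]

Assembling the blocks gives a Jordan form
J =
  [-3, 0, 0, 0, 0]
  [ 0, 1, 1, 0, 0]
  [ 0, 0, 1, 1, 0]
  [ 0, 0, 0, 1, 0]
  [ 0, 0, 0, 0, 1]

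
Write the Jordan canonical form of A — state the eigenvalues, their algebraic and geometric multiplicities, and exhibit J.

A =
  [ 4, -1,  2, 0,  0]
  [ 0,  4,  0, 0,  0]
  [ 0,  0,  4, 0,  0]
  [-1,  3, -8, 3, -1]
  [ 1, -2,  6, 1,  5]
J_2(4) ⊕ J_2(4) ⊕ J_1(4)

The characteristic polynomial is
  det(x·I − A) = x^5 - 20*x^4 + 160*x^3 - 640*x^2 + 1280*x - 1024 = (x - 4)^5

Eigenvalues and multiplicities (the geometric multiplicity of λ is n − rank(A − λI), which equals the number of Jordan blocks for λ):
  λ = 4: algebraic multiplicity = 5, geometric multiplicity = 3

Determining the block sizes for each eigenvalue:
  λ = 4: with am = 5 and gm = 3, the partition is not yet determined (e.g. several partitions of 5 into 3 parts exist). Let N = A − (4)·I. Computing rank(N^1) = 2, rank(N^2) = 0; the number of blocks of size ≥ j is rank(N^{j−1}) − rank(N^j), giving [3, 2]. So we have 2 block(s) of size 2, 1 block(s) of size 1 → block sizes [2, 2, 1]

Assembling the blocks gives a Jordan form
J =
  [4, 1, 0, 0, 0]
  [0, 4, 0, 0, 0]
  [0, 0, 4, 1, 0]
  [0, 0, 0, 4, 0]
  [0, 0, 0, 0, 4]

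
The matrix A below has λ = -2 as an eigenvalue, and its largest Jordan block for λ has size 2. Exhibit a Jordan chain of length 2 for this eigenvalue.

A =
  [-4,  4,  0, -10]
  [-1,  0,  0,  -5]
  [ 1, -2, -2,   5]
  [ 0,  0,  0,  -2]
A Jordan chain for λ = -2 of length 2:
v_1 = (-2, -1, 1, 0)ᵀ
v_2 = (1, 0, 0, 0)ᵀ

Let N = A − (-2)·I. We want v_2 with N^2 v_2 = 0 but N^1 v_2 ≠ 0; then v_{j-1} := N · v_j for j = 2, …, 2.

Pick v_2 = (1, 0, 0, 0)ᵀ.
Then v_1 = N · v_2 = (-2, -1, 1, 0)ᵀ.

Sanity check: (A − (-2)·I) v_1 = (0, 0, 0, 0)ᵀ = 0. ✓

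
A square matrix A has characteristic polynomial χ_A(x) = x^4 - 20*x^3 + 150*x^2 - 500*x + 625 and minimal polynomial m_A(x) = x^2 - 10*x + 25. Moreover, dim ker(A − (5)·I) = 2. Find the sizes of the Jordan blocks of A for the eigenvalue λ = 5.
Block sizes for λ = 5: [2, 2]

Step 1 — from the characteristic polynomial, algebraic multiplicity of λ = 5 is 4. From dim ker(A − (5)·I) = 2, there are exactly 2 Jordan blocks for λ = 5.
Step 2 — from the minimal polynomial, the factor (x − 5)^2 tells us the largest block for λ = 5 has size 2.
Step 3 — with total size 4, 2 blocks, and largest block 2, the block sizes (in nonincreasing order) are [2, 2].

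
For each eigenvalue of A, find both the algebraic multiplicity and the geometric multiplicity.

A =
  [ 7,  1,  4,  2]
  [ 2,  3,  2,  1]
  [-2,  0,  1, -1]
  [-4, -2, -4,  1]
λ = 3: alg = 4, geom = 2

Step 1 — factor the characteristic polynomial to read off the algebraic multiplicities:
  χ_A(x) = (x - 3)^4

Step 2 — compute geometric multiplicities via the rank-nullity identity g(λ) = n − rank(A − λI):
  rank(A − (3)·I) = 2, so dim ker(A − (3)·I) = n − 2 = 2

Summary:
  λ = 3: algebraic multiplicity = 4, geometric multiplicity = 2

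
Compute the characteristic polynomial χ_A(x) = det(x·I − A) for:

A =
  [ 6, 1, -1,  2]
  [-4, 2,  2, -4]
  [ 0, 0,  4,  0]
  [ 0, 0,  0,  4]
x^4 - 16*x^3 + 96*x^2 - 256*x + 256

Expanding det(x·I − A) (e.g. by cofactor expansion or by noting that A is similar to its Jordan form J, which has the same characteristic polynomial as A) gives
  χ_A(x) = x^4 - 16*x^3 + 96*x^2 - 256*x + 256
which factors as (x - 4)^4. The eigenvalues (with algebraic multiplicities) are λ = 4 with multiplicity 4.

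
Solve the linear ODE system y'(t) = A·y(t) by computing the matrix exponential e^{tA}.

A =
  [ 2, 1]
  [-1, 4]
e^{tA} =
  [-t*exp(3*t) + exp(3*t), t*exp(3*t)]
  [-t*exp(3*t), t*exp(3*t) + exp(3*t)]

Strategy: write A = P · J · P⁻¹ where J is a Jordan canonical form, so e^{tA} = P · e^{tJ} · P⁻¹, and e^{tJ} can be computed block-by-block.

A has Jordan form
J =
  [3, 1]
  [0, 3]
(up to reordering of blocks).

Per-block formulas:
  For a 2×2 Jordan block J_2(3): exp(t · J_2(3)) = e^(3t)·(I + t·N), where N is the 2×2 nilpotent shift.

After assembling e^{tJ} and conjugating by P, we get:

e^{tA} =
  [-t*exp(3*t) + exp(3*t), t*exp(3*t)]
  [-t*exp(3*t), t*exp(3*t) + exp(3*t)]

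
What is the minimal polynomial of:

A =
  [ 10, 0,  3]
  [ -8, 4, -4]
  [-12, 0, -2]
x^2 - 8*x + 16

The characteristic polynomial is χ_A(x) = (x - 4)^3, so the eigenvalues are known. The minimal polynomial is
  m_A(x) = Π_λ (x − λ)^{k_λ}
where k_λ is the size of the *largest* Jordan block for λ (equivalently, the smallest k with (A − λI)^k v = 0 for every generalised eigenvector v of λ).

  λ = 4: largest Jordan block has size 2, contributing (x − 4)^2

So m_A(x) = (x - 4)^2 = x^2 - 8*x + 16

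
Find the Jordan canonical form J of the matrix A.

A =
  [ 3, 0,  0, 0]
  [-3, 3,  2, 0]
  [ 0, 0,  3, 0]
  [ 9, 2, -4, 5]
J_2(3) ⊕ J_1(3) ⊕ J_1(5)

The characteristic polynomial is
  det(x·I − A) = x^4 - 14*x^3 + 72*x^2 - 162*x + 135 = (x - 5)*(x - 3)^3

Eigenvalues and multiplicities (the geometric multiplicity of λ is n − rank(A − λI), which equals the number of Jordan blocks for λ):
  λ = 3: algebraic multiplicity = 3, geometric multiplicity = 2
  λ = 5: algebraic multiplicity = 1, geometric multiplicity = 1

Determining the block sizes for each eigenvalue:
  λ = 3: 2 blocks summing to 3 forces exactly one block of size 2 and the rest size 1 → block sizes [2, 1]
  λ = 5: one block (gm = 1), so the single block has size am = 1 → block sizes [1]

Assembling the blocks gives a Jordan form
J =
  [3, 1, 0, 0]
  [0, 3, 0, 0]
  [0, 0, 3, 0]
  [0, 0, 0, 5]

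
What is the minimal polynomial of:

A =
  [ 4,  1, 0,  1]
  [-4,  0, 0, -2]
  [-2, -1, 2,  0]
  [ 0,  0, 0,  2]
x^2 - 4*x + 4

The characteristic polynomial is χ_A(x) = (x - 2)^4, so the eigenvalues are known. The minimal polynomial is
  m_A(x) = Π_λ (x − λ)^{k_λ}
where k_λ is the size of the *largest* Jordan block for λ (equivalently, the smallest k with (A − λI)^k v = 0 for every generalised eigenvector v of λ).

  λ = 2: largest Jordan block has size 2, contributing (x − 2)^2

So m_A(x) = (x - 2)^2 = x^2 - 4*x + 4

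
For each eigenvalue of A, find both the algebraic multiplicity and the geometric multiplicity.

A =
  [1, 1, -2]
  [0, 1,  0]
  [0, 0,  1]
λ = 1: alg = 3, geom = 2

Step 1 — factor the characteristic polynomial to read off the algebraic multiplicities:
  χ_A(x) = (x - 1)^3

Step 2 — compute geometric multiplicities via the rank-nullity identity g(λ) = n − rank(A − λI):
  rank(A − (1)·I) = 1, so dim ker(A − (1)·I) = n − 1 = 2

Summary:
  λ = 1: algebraic multiplicity = 3, geometric multiplicity = 2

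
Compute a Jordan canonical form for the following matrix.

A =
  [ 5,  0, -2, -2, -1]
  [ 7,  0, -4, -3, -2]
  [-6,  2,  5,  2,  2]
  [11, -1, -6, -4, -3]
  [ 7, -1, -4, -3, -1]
J_3(1) ⊕ J_1(1) ⊕ J_1(1)

The characteristic polynomial is
  det(x·I − A) = x^5 - 5*x^4 + 10*x^3 - 10*x^2 + 5*x - 1 = (x - 1)^5

Eigenvalues and multiplicities (the geometric multiplicity of λ is n − rank(A − λI), which equals the number of Jordan blocks for λ):
  λ = 1: algebraic multiplicity = 5, geometric multiplicity = 3

Determining the block sizes for each eigenvalue:
  λ = 1: with am = 5 and gm = 3, the partition is not yet determined (e.g. several partitions of 5 into 3 parts exist). Let N = A − (1)·I. Computing rank(N^1) = 2, rank(N^2) = 1, rank(N^3) = 0; the number of blocks of size ≥ j is rank(N^{j−1}) − rank(N^j), giving [3, 1, 1]. So we have 1 block(s) of size 3, 2 block(s) of size 1 → block sizes [3, 1, 1]

Assembling the blocks gives a Jordan form
J =
  [1, 1, 0, 0, 0]
  [0, 1, 1, 0, 0]
  [0, 0, 1, 0, 0]
  [0, 0, 0, 1, 0]
  [0, 0, 0, 0, 1]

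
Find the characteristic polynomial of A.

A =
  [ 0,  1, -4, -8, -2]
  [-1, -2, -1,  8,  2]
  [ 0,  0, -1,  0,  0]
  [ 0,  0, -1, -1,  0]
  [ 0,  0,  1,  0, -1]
x^5 + 5*x^4 + 10*x^3 + 10*x^2 + 5*x + 1

Expanding det(x·I − A) (e.g. by cofactor expansion or by noting that A is similar to its Jordan form J, which has the same characteristic polynomial as A) gives
  χ_A(x) = x^5 + 5*x^4 + 10*x^3 + 10*x^2 + 5*x + 1
which factors as (x + 1)^5. The eigenvalues (with algebraic multiplicities) are λ = -1 with multiplicity 5.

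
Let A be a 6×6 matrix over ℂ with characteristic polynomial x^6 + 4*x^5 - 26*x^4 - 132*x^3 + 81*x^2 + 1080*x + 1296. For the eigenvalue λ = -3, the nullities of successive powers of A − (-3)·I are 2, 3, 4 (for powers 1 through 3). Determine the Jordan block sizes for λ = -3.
Block sizes for λ = -3: [3, 1]

From the dimensions of kernels of powers, the number of Jordan blocks of size at least j is d_j − d_{j−1} where d_j = dim ker(N^j) (with d_0 = 0). Computing the differences gives [2, 1, 1].
The number of blocks of size exactly k is (#blocks of size ≥ k) − (#blocks of size ≥ k + 1), so the partition is: 1 block(s) of size 1, 1 block(s) of size 3.
In nonincreasing order the block sizes are [3, 1].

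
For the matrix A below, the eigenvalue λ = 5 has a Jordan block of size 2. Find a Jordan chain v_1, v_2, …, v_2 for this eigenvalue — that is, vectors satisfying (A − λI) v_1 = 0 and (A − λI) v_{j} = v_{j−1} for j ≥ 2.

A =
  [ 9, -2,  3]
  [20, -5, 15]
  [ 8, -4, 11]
A Jordan chain for λ = 5 of length 2:
v_1 = (4, 20, 8)ᵀ
v_2 = (1, 0, 0)ᵀ

Let N = A − (5)·I. We want v_2 with N^2 v_2 = 0 but N^1 v_2 ≠ 0; then v_{j-1} := N · v_j for j = 2, …, 2.

Pick v_2 = (1, 0, 0)ᵀ.
Then v_1 = N · v_2 = (4, 20, 8)ᵀ.

Sanity check: (A − (5)·I) v_1 = (0, 0, 0)ᵀ = 0. ✓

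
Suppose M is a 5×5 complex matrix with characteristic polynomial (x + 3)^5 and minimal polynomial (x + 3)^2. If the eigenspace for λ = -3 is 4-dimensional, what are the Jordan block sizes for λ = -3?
Block sizes for λ = -3: [2, 1, 1, 1]

Step 1 — from the characteristic polynomial, algebraic multiplicity of λ = -3 is 5. From dim ker(M − (-3)·I) = 4, there are exactly 4 Jordan blocks for λ = -3.
Step 2 — from the minimal polynomial, the factor (x + 3)^2 tells us the largest block for λ = -3 has size 2.
Step 3 — with total size 5, 4 blocks, and largest block 2, the block sizes (in nonincreasing order) are [2, 1, 1, 1].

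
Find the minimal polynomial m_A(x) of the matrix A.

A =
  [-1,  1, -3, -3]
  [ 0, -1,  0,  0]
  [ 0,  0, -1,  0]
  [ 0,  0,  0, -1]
x^2 + 2*x + 1

The characteristic polynomial is χ_A(x) = (x + 1)^4, so the eigenvalues are known. The minimal polynomial is
  m_A(x) = Π_λ (x − λ)^{k_λ}
where k_λ is the size of the *largest* Jordan block for λ (equivalently, the smallest k with (A − λI)^k v = 0 for every generalised eigenvector v of λ).

  λ = -1: largest Jordan block has size 2, contributing (x + 1)^2

So m_A(x) = (x + 1)^2 = x^2 + 2*x + 1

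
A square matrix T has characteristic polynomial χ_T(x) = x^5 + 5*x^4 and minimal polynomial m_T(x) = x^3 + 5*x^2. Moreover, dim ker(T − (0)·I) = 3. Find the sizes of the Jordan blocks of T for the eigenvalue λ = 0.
Block sizes for λ = 0: [2, 1, 1]

Step 1 — from the characteristic polynomial, algebraic multiplicity of λ = 0 is 4. From dim ker(T − (0)·I) = 3, there are exactly 3 Jordan blocks for λ = 0.
Step 2 — from the minimal polynomial, the factor (x − 0)^2 tells us the largest block for λ = 0 has size 2.
Step 3 — with total size 4, 3 blocks, and largest block 2, the block sizes (in nonincreasing order) are [2, 1, 1].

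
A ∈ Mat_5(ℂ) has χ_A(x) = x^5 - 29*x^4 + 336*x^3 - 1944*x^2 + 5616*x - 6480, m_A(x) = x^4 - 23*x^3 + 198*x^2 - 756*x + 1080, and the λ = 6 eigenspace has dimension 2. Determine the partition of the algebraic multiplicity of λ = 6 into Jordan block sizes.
Block sizes for λ = 6: [3, 1]

Step 1 — from the characteristic polynomial, algebraic multiplicity of λ = 6 is 4. From dim ker(A − (6)·I) = 2, there are exactly 2 Jordan blocks for λ = 6.
Step 2 — from the minimal polynomial, the factor (x − 6)^3 tells us the largest block for λ = 6 has size 3.
Step 3 — with total size 4, 2 blocks, and largest block 3, the block sizes (in nonincreasing order) are [3, 1].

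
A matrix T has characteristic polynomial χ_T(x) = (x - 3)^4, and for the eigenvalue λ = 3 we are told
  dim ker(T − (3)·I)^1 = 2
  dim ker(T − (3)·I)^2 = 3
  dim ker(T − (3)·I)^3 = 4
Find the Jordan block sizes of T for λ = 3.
Block sizes for λ = 3: [3, 1]

From the dimensions of kernels of powers, the number of Jordan blocks of size at least j is d_j − d_{j−1} where d_j = dim ker(N^j) (with d_0 = 0). Computing the differences gives [2, 1, 1].
The number of blocks of size exactly k is (#blocks of size ≥ k) − (#blocks of size ≥ k + 1), so the partition is: 1 block(s) of size 1, 1 block(s) of size 3.
In nonincreasing order the block sizes are [3, 1].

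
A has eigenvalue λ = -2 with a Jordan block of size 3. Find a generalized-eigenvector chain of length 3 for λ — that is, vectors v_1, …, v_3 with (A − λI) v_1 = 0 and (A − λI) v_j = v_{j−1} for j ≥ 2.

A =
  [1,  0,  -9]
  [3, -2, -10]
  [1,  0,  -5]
A Jordan chain for λ = -2 of length 3:
v_1 = (0, -1, 0)ᵀ
v_2 = (3, 3, 1)ᵀ
v_3 = (1, 0, 0)ᵀ

Let N = A − (-2)·I. We want v_3 with N^3 v_3 = 0 but N^2 v_3 ≠ 0; then v_{j-1} := N · v_j for j = 3, …, 2.

Pick v_3 = (1, 0, 0)ᵀ.
Then v_2 = N · v_3 = (3, 3, 1)ᵀ.
Then v_1 = N · v_2 = (0, -1, 0)ᵀ.

Sanity check: (A − (-2)·I) v_1 = (0, 0, 0)ᵀ = 0. ✓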